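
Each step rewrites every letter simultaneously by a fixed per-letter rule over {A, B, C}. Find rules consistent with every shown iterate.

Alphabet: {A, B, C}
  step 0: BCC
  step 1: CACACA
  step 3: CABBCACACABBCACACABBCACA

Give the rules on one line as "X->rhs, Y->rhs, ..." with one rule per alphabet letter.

A->BB, B->CA, C->CA

  step 0 ⇒ step 1: BCC ⇒ CA·CA·CA
    B ↦ CA
    C ↦ CA
    A ↦ BB  (constrained at step 1)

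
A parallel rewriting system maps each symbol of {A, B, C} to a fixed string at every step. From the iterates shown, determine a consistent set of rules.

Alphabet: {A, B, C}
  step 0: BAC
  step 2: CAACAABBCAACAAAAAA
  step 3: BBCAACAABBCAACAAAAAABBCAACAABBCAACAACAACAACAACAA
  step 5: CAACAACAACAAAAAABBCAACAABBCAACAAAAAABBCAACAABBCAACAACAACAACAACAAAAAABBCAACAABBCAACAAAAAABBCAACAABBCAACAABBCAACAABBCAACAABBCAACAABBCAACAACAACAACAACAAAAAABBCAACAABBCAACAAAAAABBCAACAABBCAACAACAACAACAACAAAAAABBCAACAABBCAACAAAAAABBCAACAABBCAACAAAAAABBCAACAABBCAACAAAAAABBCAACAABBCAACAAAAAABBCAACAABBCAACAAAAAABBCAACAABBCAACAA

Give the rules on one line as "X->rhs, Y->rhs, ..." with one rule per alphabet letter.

  step 2 ⇒ step 3: CAACAABBCAACAAAAAA ⇒ BB·CAA·CAA·BB·CAA·CAA·AA·AA·BB·CAA·CAA·BB·CAA·CAA·CAA·CAA·CAA·CAA
    A ↦ CAA
    B ↦ AA
    C ↦ BB

A->CAA, B->AA, C->BB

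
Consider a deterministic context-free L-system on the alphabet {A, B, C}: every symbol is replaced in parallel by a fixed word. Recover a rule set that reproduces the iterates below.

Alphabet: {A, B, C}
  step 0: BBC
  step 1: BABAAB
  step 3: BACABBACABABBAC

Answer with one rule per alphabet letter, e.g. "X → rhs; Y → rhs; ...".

A->C, B->BA, C->AB

  step 0 ⇒ step 1: BBC ⇒ BA·BA·AB
    B ↦ BA
    C ↦ AB
    A ↦ C  (constrained at step 1)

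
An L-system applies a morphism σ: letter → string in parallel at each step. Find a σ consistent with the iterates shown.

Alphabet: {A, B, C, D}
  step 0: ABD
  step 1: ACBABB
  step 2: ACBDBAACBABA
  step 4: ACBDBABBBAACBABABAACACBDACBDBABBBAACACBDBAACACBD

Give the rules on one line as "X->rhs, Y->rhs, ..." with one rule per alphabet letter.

A->AC, B->BA, C->BD, D->BB

  step 1 ⇒ step 2: ACBABB ⇒ AC·BD·BA·AC·BA·BA
    A ↦ AC
    B ↦ BA
    C ↦ BD
  step 0 ⇒ step 1: ABD ⇒ AC·BA·BB
    D ↦ BB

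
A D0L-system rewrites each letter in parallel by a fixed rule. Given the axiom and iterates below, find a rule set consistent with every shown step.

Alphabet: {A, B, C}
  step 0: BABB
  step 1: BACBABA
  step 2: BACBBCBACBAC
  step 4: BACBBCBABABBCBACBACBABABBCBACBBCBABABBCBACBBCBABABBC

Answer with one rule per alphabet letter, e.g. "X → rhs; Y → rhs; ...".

A->C, B->BA, C->BBC

  step 1 ⇒ step 2: BACBABA ⇒ BA·C·BBC·BA·C·BA·C
    A ↦ C
    B ↦ BA
    C ↦ BBC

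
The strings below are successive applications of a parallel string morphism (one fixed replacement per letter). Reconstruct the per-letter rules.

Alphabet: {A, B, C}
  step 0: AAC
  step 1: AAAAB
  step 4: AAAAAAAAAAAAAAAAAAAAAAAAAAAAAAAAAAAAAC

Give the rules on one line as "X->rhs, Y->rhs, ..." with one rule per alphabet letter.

  step 0 ⇒ step 1: AAC ⇒ AA·AA·B
    A ↦ AA
    C ↦ B
    B ↦ AC  (constrained at step 1)

A->AA, B->AC, C->B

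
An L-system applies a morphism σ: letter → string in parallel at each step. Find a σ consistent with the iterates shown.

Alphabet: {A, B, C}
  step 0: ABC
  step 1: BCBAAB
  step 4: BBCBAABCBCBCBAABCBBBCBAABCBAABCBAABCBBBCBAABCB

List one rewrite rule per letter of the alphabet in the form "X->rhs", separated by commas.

  step 0 ⇒ step 1: ABC ⇒ B·CB·AAB
    A ↦ B
    B ↦ CB
    C ↦ AAB

A->B, B->CB, C->AAB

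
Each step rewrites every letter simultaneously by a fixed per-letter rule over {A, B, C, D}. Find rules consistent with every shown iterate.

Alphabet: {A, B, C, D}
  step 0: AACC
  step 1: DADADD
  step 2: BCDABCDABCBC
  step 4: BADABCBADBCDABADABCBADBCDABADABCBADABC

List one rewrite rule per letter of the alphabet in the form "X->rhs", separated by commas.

  step 1 ⇒ step 2: DADADD ⇒ BC·DA·BC·DA·BC·BC
    A ↦ DA
    D ↦ BC
    B ↦ BA  (constrained at step 2)
  step 0 ⇒ step 1: AACC ⇒ DA·DA·D·D
    C ↦ D

A->DA, B->BA, C->D, D->BC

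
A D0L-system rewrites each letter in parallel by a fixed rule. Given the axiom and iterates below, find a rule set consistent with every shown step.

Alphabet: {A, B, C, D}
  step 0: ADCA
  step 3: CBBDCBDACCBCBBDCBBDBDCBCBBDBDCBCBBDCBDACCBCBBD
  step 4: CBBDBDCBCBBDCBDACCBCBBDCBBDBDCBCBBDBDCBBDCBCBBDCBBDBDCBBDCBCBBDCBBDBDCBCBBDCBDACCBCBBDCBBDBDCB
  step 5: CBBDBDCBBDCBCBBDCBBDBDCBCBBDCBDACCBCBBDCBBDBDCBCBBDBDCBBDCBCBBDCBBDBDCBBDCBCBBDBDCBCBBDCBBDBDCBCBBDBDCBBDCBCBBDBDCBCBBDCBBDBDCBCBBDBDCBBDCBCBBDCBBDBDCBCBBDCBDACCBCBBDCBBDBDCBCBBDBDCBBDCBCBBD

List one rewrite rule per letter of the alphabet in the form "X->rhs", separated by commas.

  step 4 ⇒ step 5: CBBDBDCBCBBDCBDACCBCBBDCBBDBDCBCBBDBDCBBDCBCBBDCBBDBDCBBDCBCBBDCBBDBDCBCBBDCBDACCBCBBDCBBDBDCB ⇒ CB·BD·BD·CB·BD·CB·CB·BD·CB·BD·BD·CB·CB·BD·CB·DAC·CB·CB·BD·CB·BD·BD·CB·CB·BD·BD·CB·BD·CB·CB·BD·CB·BD·BD·CB·BD·CB·CB·BD·BD·CB·CB·BD·CB·BD·BD·CB·CB·BD·BD·CB·BD·CB·CB·BD·BD·CB·CB·BD·CB·BD·BD·CB·CB·BD·BD·CB·BD·CB·CB·BD·CB·BD·BD·CB·CB·BD·CB·DAC·CB·CB·BD·CB·BD·BD·CB·CB·BD·BD·CB·BD·CB·CB·BD
    A ↦ DAC
    B ↦ BD
    C ↦ CB
    D ↦ CB

A->DAC, B->BD, C->CB, D->CB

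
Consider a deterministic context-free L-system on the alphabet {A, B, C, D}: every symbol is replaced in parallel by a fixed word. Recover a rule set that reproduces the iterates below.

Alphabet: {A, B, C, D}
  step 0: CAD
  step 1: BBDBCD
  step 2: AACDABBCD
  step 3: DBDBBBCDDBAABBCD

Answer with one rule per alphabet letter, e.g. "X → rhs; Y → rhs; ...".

A->DB, B->A, C->BB, D->CD

  step 2 ⇒ step 3: AACDABBCD ⇒ DB·DB·BB·CD·DB·A·A·BB·CD
    A ↦ DB
    B ↦ A
    C ↦ BB
    D ↦ CD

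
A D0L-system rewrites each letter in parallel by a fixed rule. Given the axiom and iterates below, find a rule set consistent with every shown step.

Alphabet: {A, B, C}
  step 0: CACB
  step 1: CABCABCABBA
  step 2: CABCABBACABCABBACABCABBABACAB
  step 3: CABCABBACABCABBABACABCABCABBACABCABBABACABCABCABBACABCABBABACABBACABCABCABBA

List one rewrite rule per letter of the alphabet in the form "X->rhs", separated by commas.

A->CAB, B->BA, C->CAB

  step 2 ⇒ step 3: CABCABBACABCABBACABCABBABACAB ⇒ CAB·CAB·BA·CAB·CAB·BA·BA·CAB·CAB·CAB·BA·CAB·CAB·BA·BA·CAB·CAB·CAB·BA·CAB·CAB·BA·BA·CAB·BA·CAB·CAB·CAB·BA
    A ↦ CAB
    B ↦ BA
    C ↦ CAB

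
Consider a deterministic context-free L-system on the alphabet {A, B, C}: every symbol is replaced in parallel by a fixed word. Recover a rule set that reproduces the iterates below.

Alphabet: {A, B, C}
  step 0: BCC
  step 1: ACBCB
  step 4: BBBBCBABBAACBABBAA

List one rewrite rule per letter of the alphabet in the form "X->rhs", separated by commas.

A->BB, B->A, C->CB

  step 0 ⇒ step 1: BCC ⇒ A·CB·CB
    B ↦ A
    C ↦ CB
    A ↦ BB  (constrained at step 1)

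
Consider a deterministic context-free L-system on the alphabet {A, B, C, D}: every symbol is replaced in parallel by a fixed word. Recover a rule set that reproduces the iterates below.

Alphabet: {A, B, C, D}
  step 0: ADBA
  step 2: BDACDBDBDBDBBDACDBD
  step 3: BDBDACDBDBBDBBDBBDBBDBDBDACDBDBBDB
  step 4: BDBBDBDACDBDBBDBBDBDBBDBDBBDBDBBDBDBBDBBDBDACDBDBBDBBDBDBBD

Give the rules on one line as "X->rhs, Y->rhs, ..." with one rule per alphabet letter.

  step 3 ⇒ step 4: BDBDACDBDBBDBBDBBDBBDBDBDACDBDBBDB ⇒ BD·B·BD·B·DAC·DBD·B·BD·B·BD·BD·B·BD·BD·B·BD·BD·B·BD·BD·B·BD·B·BD·B·DAC·DBD·B·BD·B·BD·BD·B·BD
    A ↦ DAC
    B ↦ BD
    C ↦ DBD
    D ↦ B

A->DAC, B->BD, C->DBD, D->B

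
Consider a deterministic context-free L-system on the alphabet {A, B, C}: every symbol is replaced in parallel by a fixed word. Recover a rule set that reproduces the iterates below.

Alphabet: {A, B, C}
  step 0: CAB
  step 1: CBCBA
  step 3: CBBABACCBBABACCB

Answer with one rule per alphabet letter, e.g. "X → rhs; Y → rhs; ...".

  step 0 ⇒ step 1: CAB ⇒ CB·C·BA
    A ↦ C
    B ↦ BA
    C ↦ CB

A->C, B->BA, C->CB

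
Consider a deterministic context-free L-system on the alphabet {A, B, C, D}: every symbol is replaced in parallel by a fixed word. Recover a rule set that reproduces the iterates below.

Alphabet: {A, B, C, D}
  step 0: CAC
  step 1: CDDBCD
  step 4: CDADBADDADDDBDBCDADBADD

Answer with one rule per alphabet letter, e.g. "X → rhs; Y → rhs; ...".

A->DB, B->DD, C->CD, D->A

  step 0 ⇒ step 1: CAC ⇒ CD·DB·CD
    A ↦ DB
    C ↦ CD
    B ↦ DD  (constrained at step 1)
    D ↦ A  (constrained at step 1)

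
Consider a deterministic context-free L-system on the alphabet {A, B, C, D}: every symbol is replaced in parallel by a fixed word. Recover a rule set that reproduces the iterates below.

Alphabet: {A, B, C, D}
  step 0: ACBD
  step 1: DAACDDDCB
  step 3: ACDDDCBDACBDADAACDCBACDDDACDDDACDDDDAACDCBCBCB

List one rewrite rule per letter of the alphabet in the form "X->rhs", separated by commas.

  step 0 ⇒ step 1: ACBD ⇒ DA·ACD·DD·CB
    A ↦ DA
    B ↦ DD
    C ↦ ACD
    D ↦ CB

A->DA, B->DD, C->ACD, D->CB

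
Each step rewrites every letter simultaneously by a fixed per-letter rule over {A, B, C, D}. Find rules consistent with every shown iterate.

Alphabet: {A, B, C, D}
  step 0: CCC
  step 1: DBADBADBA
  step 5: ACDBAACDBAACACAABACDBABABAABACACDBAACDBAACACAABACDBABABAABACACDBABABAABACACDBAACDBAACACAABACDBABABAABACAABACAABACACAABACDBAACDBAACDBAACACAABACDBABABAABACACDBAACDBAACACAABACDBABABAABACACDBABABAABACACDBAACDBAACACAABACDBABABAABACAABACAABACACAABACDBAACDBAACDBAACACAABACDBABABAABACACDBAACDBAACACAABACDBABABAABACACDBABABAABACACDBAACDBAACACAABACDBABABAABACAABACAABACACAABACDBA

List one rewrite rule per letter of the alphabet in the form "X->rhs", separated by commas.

  step 0 ⇒ step 1: CCC ⇒ DBA·DBA·DBA
    C ↦ DBA
    A ↦ AC  (constrained at step 1)
    B ↦ AAB  (constrained at step 1)
    D ↦ BAB  (constrained at step 1)

A->AC, B->AAB, C->DBA, D->BAB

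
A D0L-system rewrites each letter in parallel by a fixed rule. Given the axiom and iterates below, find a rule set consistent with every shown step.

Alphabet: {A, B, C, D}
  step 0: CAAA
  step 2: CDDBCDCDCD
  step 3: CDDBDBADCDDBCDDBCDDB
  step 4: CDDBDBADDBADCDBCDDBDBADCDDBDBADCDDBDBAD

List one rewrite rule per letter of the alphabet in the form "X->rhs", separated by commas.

A->C, B->AD, C->CD, D->DB

  step 3 ⇒ step 4: CDDBDBADCDDBCDDBCDDB ⇒ CD·DB·DB·AD·DB·AD·C·DB·CD·DB·DB·AD·CD·DB·DB·AD·CD·DB·DB·AD
    A ↦ C
    B ↦ AD
    C ↦ CD
    D ↦ DB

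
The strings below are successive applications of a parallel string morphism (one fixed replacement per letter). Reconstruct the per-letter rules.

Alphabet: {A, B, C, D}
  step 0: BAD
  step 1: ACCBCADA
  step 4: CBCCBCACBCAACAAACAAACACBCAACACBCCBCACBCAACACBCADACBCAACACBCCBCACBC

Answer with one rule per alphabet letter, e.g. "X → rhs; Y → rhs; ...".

A->CBC, B->AC, C->A, D->ADA

  step 0 ⇒ step 1: BAD ⇒ AC·CBC·ADA
    A ↦ CBC
    B ↦ AC
    D ↦ ADA
    C ↦ A  (constrained at step 1)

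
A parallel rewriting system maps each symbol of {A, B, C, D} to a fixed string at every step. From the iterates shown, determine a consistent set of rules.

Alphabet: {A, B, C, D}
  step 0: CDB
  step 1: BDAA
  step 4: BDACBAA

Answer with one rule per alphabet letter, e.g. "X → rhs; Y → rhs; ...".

A->C, B->A, C->B, D->DA

  step 0 ⇒ step 1: CDB ⇒ B·DA·A
    B ↦ A
    C ↦ B
    D ↦ DA
    A ↦ C  (constrained at step 1)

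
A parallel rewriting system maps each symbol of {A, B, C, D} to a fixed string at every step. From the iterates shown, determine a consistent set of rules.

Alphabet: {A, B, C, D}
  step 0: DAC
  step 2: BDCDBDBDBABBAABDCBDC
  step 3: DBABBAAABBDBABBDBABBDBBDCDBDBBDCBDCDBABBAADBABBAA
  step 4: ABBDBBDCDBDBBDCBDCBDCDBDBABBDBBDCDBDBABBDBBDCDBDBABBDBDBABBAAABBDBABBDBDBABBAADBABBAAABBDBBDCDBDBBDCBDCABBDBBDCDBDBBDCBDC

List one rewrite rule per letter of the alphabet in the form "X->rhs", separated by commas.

  step 3 ⇒ step 4: DBABBAAABBDBABBDBABBDBBDCDBDBBDCBDCDBABBAADBABBAA ⇒ ABB·DB·BDC·DB·DB·BDC·BDC·BDC·DB·DB·ABB·DB·BDC·DB·DB·ABB·DB·BDC·DB·DB·ABB·DB·DB·ABB·AA·ABB·DB·ABB·DB·DB·ABB·AA·DB·ABB·AA·ABB·DB·BDC·DB·DB·BDC·BDC·ABB·DB·BDC·DB·DB·BDC·BDC
    A ↦ BDC
    B ↦ DB
    C ↦ AA
    D ↦ ABB

A->BDC, B->DB, C->AA, D->ABB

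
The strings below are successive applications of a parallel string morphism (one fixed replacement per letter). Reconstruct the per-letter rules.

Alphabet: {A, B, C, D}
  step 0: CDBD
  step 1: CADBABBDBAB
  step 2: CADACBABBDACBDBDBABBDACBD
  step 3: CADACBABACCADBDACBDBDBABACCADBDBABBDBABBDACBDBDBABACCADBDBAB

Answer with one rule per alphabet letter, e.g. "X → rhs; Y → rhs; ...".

  step 2 ⇒ step 3: CADACBABBDACBDBDBABBDACBD ⇒ CAD·AC·BAB·AC·CAD·BD·AC·BD·BD·BAB·AC·CAD·BD·BAB·BD·BAB·BD·AC·BD·BD·BAB·AC·CAD·BD·BAB
    A ↦ AC
    B ↦ BD
    C ↦ CAD
    D ↦ BAB

A->AC, B->BD, C->CAD, D->BAB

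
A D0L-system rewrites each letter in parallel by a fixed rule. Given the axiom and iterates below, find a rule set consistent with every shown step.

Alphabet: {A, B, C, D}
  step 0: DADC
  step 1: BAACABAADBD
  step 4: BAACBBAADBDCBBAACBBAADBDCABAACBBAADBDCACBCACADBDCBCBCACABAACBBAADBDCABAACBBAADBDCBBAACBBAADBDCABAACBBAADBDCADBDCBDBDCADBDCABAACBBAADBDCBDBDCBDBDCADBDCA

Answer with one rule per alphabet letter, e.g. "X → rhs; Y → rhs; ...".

  step 0 ⇒ step 1: DADC ⇒ BAA·CA·BAA·DBD
    A ↦ CA
    C ↦ DBD
    D ↦ BAA
    B ↦ CB  (constrained at step 1)

A->CA, B->CB, C->DBD, D->BAA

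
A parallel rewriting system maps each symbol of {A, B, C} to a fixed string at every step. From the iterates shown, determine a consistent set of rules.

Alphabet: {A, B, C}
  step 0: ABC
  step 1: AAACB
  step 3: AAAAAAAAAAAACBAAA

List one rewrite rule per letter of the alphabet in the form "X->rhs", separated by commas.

A->AA, B->A, C->CB

  step 0 ⇒ step 1: ABC ⇒ AA·A·CB
    A ↦ AA
    B ↦ A
    C ↦ CB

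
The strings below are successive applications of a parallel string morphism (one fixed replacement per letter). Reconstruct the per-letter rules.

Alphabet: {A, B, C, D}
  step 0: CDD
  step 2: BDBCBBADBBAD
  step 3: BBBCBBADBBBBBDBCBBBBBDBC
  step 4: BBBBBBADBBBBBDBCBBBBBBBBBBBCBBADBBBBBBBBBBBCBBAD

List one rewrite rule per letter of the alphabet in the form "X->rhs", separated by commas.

A->BD, B->BB, C->AD, D->BC

  step 3 ⇒ step 4: BBBCBBADBBBBBDBCBBBBBDBC ⇒ BB·BB·BB·AD·BB·BB·BD·BC·BB·BB·BB·BB·BB·BC·BB·AD·BB·BB·BB·BB·BB·BC·BB·AD
    A ↦ BD
    B ↦ BB
    C ↦ AD
    D ↦ BC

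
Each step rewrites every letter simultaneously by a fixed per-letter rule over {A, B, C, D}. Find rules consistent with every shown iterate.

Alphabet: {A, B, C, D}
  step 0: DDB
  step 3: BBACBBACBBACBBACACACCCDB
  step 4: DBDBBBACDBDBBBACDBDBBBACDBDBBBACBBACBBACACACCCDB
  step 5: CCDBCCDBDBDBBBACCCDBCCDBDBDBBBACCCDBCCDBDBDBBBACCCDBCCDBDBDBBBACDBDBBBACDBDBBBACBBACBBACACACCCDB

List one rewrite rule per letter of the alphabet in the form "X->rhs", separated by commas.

A->BB, B->DB, C->AC, D->CC

  step 4 ⇒ step 5: DBDBBBACDBDBBBACDBDBBBACDBDBBBACBBACBBACACACCCDB ⇒ CC·DB·CC·DB·DB·DB·BB·AC·CC·DB·CC·DB·DB·DB·BB·AC·CC·DB·CC·DB·DB·DB·BB·AC·CC·DB·CC·DB·DB·DB·BB·AC·DB·DB·BB·AC·DB·DB·BB·AC·BB·AC·BB·AC·AC·AC·CC·DB
    A ↦ BB
    B ↦ DB
    C ↦ AC
    D ↦ CC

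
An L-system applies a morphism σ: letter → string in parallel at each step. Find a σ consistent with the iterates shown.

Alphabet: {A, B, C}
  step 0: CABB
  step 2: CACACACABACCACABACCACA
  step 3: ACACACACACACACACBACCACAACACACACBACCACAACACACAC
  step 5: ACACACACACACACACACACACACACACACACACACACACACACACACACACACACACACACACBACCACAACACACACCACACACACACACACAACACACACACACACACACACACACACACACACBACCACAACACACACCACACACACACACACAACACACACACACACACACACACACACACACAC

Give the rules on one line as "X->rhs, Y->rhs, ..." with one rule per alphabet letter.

  step 2 ⇒ step 3: CACACACABACCACABACCACA ⇒ ACA·C·ACA·C·ACA·C·ACA·C·BAC·C·ACA·ACA·C·ACA·C·BAC·C·ACA·ACA·C·ACA·C
    A ↦ C
    B ↦ BAC
    C ↦ ACA

A->C, B->BAC, C->ACA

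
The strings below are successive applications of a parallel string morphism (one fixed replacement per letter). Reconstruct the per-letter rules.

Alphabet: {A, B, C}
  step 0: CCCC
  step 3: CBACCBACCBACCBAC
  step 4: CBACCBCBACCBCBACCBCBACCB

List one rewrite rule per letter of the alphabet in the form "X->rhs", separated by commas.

A->C, B->A, C->CB

  step 3 ⇒ step 4: CBACCBACCBACCBAC ⇒ CB·A·C·CB·CB·A·C·CB·CB·A·C·CB·CB·A·C·CB
    A ↦ C
    B ↦ A
    C ↦ CB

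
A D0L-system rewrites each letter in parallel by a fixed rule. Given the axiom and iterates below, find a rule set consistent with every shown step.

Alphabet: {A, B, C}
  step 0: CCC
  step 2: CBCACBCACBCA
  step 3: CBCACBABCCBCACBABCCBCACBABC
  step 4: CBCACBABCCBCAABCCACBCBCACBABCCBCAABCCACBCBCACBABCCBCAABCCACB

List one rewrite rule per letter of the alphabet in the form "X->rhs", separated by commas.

  step 3 ⇒ step 4: CBCACBABCCBCACBABCCBCACBABC ⇒ CB·CA·CB·ABC·CB·CA·ABC·CA·CB·CB·CA·CB·ABC·CB·CA·ABC·CA·CB·CB·CA·CB·ABC·CB·CA·ABC·CA·CB
    A ↦ ABC
    B ↦ CA
    C ↦ CB

A->ABC, B->CA, C->CB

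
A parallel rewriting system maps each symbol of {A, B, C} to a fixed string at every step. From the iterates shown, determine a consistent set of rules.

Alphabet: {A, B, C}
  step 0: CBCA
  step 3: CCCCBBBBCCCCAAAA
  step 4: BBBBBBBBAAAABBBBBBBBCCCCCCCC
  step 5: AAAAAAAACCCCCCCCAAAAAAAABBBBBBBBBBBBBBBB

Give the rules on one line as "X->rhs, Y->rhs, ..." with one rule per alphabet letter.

  step 4 ⇒ step 5: BBBBBBBBAAAABBBBBBBBCCCCCCCC ⇒ A·A·A·A·A·A·A·A·CC·CC·CC·CC·A·A·A·A·A·A·A·A·BB·BB·BB·BB·BB·BB·BB·BB
    A ↦ CC
    B ↦ A
    C ↦ BB

A->CC, B->A, C->BB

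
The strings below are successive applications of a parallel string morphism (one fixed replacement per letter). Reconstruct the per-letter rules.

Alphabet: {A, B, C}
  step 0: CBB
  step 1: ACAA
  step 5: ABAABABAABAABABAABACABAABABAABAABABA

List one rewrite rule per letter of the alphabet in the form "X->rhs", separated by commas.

  step 0 ⇒ step 1: CBB ⇒ AC·A·A
    B ↦ A
    C ↦ AC
    A ↦ AB  (constrained at step 1)

A->AB, B->A, C->AC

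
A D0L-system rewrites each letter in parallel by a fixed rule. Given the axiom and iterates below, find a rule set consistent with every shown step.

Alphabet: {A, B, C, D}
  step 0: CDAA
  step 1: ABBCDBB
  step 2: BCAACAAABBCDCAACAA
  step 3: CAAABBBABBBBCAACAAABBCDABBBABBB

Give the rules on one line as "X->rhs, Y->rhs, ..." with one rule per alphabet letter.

A->B, B->CAA, C->AB, D->BCD

  step 2 ⇒ step 3: BCAACAAABBCDCAACAA ⇒ CAA·AB·B·B·AB·B·B·B·CAA·CAA·AB·BCD·AB·B·B·AB·B·B
    A ↦ B
    B ↦ CAA
    C ↦ AB
    D ↦ BCD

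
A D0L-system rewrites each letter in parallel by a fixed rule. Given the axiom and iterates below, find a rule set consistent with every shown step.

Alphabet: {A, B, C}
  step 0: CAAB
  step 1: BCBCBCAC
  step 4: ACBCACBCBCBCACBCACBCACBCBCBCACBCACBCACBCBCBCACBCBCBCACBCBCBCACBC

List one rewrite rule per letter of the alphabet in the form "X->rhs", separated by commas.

A->BC, B->AC, C->BC

  step 0 ⇒ step 1: CAAB ⇒ BC·BC·BC·AC
    A ↦ BC
    B ↦ AC
    C ↦ BC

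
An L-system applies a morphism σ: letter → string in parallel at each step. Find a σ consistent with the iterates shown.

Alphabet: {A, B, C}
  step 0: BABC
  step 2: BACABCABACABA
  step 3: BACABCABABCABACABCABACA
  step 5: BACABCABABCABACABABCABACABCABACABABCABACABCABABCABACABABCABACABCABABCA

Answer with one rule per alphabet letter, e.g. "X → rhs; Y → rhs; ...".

A->CA, B->BA, C->B

  step 2 ⇒ step 3: BACABCABACABA ⇒ BA·CA·B·CA·BA·B·CA·BA·CA·B·CA·BA·CA
    A ↦ CA
    B ↦ BA
    C ↦ B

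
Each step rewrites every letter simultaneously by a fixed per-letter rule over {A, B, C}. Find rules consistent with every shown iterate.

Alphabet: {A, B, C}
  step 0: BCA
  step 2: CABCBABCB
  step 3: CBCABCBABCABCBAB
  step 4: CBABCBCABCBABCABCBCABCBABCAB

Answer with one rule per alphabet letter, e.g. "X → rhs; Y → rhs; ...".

  step 3 ⇒ step 4: CBCABCBABCABCBAB ⇒ CB·AB·CB·C·AB·CB·AB·C·AB·CB·C·AB·CB·AB·C·AB
    A ↦ C
    B ↦ AB
    C ↦ CB

A->C, B->AB, C->CB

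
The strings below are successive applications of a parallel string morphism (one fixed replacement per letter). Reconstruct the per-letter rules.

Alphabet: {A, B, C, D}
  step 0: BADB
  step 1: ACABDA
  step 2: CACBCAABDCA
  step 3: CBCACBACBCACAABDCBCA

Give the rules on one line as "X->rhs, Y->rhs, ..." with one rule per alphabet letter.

  step 2 ⇒ step 3: CACBCAABDCA ⇒ CB·CA·CB·A·CB·CA·CA·A·BD·CB·CA
    A ↦ CA
    B ↦ A
    C ↦ CB
    D ↦ BD

A->CA, B->A, C->CB, D->BD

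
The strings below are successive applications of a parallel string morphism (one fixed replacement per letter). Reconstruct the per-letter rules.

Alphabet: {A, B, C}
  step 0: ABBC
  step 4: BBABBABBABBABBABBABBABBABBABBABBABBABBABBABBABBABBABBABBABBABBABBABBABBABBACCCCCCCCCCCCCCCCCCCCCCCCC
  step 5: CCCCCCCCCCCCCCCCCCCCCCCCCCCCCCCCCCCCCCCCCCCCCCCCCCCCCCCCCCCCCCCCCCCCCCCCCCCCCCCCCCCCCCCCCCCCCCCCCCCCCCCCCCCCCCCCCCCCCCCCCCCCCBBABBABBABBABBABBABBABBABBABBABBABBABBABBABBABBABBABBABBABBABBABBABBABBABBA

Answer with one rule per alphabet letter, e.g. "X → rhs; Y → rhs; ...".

A->C, B->CC, C->BBA

  step 4 ⇒ step 5: BBABBABBABBABBABBABBABBABBABBABBABBABBABBABBABBABBABBABBABBABBABBABBABBABBACCCCCCCCCCCCCCCCCCCCCCCCC ⇒ CC·CC·C·CC·CC·C·CC·CC·C·CC·CC·C·CC·CC·C·CC·CC·C·CC·CC·C·CC·CC·C·CC·CC·C·CC·CC·C·CC·CC·C·CC·CC·C·CC·CC·C·CC·CC·C·CC·CC·C·CC·CC·C·CC·CC·C·CC·CC·C·CC·CC·C·CC·CC·C·CC·CC·C·CC·CC·C·CC·CC·C·CC·CC·C·CC·CC·C·BBA·BBA·BBA·BBA·BBA·BBA·BBA·BBA·BBA·BBA·BBA·BBA·BBA·BBA·BBA·BBA·BBA·BBA·BBA·BBA·BBA·BBA·BBA·BBA·BBA
    A ↦ C
    B ↦ CC
    C ↦ BBA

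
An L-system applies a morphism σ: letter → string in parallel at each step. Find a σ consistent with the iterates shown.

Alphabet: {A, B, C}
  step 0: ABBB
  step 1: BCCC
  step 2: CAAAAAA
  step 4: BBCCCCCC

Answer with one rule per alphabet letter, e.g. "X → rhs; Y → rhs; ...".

  step 1 ⇒ step 2: BCCC ⇒ C·AA·AA·AA
    B ↦ C
    C ↦ AA
  step 0 ⇒ step 1: ABBB ⇒ B·C·C·C
    A ↦ B

A->B, B->C, C->AA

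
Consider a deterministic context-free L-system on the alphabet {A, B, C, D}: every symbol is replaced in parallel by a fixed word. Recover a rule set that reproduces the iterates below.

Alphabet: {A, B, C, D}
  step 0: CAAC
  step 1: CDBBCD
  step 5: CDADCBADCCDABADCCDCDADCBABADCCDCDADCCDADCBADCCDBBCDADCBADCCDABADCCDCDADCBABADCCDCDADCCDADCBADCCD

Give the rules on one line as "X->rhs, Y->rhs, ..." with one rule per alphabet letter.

  step 0 ⇒ step 1: CAAC ⇒ CD·B·B·CD
    A ↦ B
    C ↦ CD
    B ↦ A  (constrained at step 1)
    D ↦ ADC  (constrained at step 1)

A->B, B->A, C->CD, D->ADC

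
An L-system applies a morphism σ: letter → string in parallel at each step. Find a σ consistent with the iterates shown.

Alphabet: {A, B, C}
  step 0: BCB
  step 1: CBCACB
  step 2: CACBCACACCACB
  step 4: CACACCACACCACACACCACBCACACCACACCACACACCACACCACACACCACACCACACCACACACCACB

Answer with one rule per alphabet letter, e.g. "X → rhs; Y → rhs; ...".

A->CAC, B->CB, C->CA

  step 1 ⇒ step 2: CBCACB ⇒ CA·CB·CA·CAC·CA·CB
    A ↦ CAC
    B ↦ CB
    C ↦ CA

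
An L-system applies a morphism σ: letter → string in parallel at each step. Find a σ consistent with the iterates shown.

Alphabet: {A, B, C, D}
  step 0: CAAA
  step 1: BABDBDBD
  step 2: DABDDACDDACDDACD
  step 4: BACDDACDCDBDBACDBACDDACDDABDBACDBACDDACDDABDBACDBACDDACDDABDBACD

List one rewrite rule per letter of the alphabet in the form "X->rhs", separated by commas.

  step 1 ⇒ step 2: BABDBDBD ⇒ DA·BD·DA·CD·DA·CD·DA·CD
    A ↦ BD
    B ↦ DA
    D ↦ CD
  step 0 ⇒ step 1: CAAA ⇒ BA·BD·BD·BD
    C ↦ BA

A->BD, B->DA, C->BA, D->CD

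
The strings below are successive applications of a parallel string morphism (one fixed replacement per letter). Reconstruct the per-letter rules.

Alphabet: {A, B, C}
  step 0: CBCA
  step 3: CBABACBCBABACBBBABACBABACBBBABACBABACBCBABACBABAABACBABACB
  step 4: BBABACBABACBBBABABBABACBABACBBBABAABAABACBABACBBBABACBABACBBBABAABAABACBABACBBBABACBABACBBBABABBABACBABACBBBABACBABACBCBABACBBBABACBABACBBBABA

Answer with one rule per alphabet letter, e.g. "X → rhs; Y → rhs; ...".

  step 3 ⇒ step 4: CBABACBCBABACBBBABACBABACBBBABACBABACBCBABACBABAABACBABACB ⇒ BB·ABA·CB·ABA·CB·BB·ABA·BB·ABA·CB·ABA·CB·BB·ABA·ABA·ABA·CB·ABA·CB·BB·ABA·CB·ABA·CB·BB·ABA·ABA·ABA·CB·ABA·CB·BB·ABA·CB·ABA·CB·BB·ABA·BB·ABA·CB·ABA·CB·BB·ABA·CB·ABA·CB·CB·ABA·CB·BB·ABA·CB·ABA·CB·BB·ABA
    A ↦ CB
    B ↦ ABA
    C ↦ BB

A->CB, B->ABA, C->BB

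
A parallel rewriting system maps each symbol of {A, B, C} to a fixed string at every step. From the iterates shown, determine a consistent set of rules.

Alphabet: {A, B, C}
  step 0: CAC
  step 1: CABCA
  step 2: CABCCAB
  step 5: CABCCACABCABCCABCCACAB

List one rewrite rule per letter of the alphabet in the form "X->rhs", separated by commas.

  step 1 ⇒ step 2: CABCA ⇒ CA·B·C·CA·B
    A ↦ B
    B ↦ C
    C ↦ CA

A->B, B->C, C->CA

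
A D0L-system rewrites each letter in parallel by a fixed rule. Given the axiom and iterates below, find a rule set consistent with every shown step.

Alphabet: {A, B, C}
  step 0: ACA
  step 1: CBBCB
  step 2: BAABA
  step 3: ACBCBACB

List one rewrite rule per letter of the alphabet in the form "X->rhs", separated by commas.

A->CB, B->A, C->B

  step 2 ⇒ step 3: BAABA ⇒ A·CB·CB·A·CB
    A ↦ CB
    B ↦ A
  step 0 ⇒ step 1: ACA ⇒ CB·B·CB
    C ↦ B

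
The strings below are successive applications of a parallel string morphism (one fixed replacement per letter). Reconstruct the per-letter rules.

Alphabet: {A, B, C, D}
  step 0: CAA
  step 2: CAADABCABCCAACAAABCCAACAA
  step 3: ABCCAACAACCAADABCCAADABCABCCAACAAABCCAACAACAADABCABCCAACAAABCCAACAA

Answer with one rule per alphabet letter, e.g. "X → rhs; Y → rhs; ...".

  step 2 ⇒ step 3: CAADABCABCCAACAAABCCAACAA ⇒ ABC·CAA·CAA·C·CAA·D·ABC·CAA·D·ABC·ABC·CAA·CAA·ABC·CAA·CAA·CAA·D·ABC·ABC·CAA·CAA·ABC·CAA·CAA
    A ↦ CAA
    B ↦ D
    C ↦ ABC
    D ↦ C

A->CAA, B->D, C->ABC, D->C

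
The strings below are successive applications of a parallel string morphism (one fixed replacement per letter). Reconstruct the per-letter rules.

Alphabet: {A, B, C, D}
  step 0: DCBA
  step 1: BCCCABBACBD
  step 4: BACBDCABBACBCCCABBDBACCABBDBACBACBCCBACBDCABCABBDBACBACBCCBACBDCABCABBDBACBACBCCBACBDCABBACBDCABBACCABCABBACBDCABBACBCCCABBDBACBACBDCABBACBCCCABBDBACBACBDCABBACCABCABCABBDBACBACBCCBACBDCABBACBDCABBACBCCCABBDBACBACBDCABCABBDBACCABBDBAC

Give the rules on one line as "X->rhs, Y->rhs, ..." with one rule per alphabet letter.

A->BD, B->BAC, C->CAB, D->BCC

  step 0 ⇒ step 1: DCBA ⇒ BCC·CAB·BAC·BD
    A ↦ BD
    B ↦ BAC
    C ↦ CAB
    D ↦ BCC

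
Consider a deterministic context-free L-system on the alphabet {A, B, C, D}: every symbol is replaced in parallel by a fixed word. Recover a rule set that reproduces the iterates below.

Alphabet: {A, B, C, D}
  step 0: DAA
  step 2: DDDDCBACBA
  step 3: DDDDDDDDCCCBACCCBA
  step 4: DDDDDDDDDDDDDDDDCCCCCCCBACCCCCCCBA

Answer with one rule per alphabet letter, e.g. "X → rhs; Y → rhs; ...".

  step 3 ⇒ step 4: DDDDDDDDCCCBACCCBA ⇒ DD·DD·DD·DD·DD·DD·DD·DD·CC·CC·CC·C·BA·CC·CC·CC·C·BA
    A ↦ BA
    B ↦ C
    C ↦ CC
    D ↦ DD

A->BA, B->C, C->CC, D->DD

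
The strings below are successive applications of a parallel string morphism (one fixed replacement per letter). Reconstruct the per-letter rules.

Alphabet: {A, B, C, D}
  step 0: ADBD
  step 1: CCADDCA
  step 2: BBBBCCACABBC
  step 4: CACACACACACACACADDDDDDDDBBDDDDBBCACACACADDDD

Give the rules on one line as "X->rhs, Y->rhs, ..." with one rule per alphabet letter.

  step 1 ⇒ step 2: CCADDCA ⇒ BB·BB·C·CA·CA·BB·C
    A ↦ C
    C ↦ BB
    D ↦ CA
  step 0 ⇒ step 1: ADBD ⇒ C·CA·DD·CA
    B ↦ DD

A->C, B->DD, C->BB, D->CA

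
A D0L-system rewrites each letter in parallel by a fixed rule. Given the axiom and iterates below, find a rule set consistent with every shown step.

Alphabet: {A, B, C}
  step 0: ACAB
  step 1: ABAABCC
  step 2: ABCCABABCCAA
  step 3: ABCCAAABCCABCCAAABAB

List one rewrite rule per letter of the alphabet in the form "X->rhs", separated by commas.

  step 2 ⇒ step 3: ABCCABABCCAA ⇒ AB·CC·A·A·AB·CC·AB·CC·A·A·AB·AB
    A ↦ AB
    B ↦ CC
    C ↦ A

A->AB, B->CC, C->A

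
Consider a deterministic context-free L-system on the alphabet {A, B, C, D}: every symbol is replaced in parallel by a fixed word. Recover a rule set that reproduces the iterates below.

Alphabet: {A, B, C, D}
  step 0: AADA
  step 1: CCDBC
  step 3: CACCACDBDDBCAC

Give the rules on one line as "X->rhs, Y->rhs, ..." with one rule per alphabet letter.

A->C, B->D, C->CA, D->DB

  step 0 ⇒ step 1: AADA ⇒ C·C·DB·C
    A ↦ C
    D ↦ DB
    B ↦ D  (constrained at step 1)
    C ↦ CA  (constrained at step 1)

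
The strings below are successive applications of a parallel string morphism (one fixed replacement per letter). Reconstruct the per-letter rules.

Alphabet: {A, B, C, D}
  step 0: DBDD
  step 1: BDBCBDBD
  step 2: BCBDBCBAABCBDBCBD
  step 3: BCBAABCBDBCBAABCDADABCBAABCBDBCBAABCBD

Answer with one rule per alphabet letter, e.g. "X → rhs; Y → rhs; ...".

A->DA, B->BC, C->BAA, D->BD

  step 2 ⇒ step 3: BCBDBCBAABCBDBCBD ⇒ BC·BAA·BC·BD·BC·BAA·BC·DA·DA·BC·BAA·BC·BD·BC·BAA·BC·BD
    A ↦ DA
    B ↦ BC
    C ↦ BAA
    D ↦ BD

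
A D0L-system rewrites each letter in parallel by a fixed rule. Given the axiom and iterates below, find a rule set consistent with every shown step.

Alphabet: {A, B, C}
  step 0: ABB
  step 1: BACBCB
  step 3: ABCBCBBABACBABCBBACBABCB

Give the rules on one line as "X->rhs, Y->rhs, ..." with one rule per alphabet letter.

A->BA, B->CB, C->AB

  step 0 ⇒ step 1: ABB ⇒ BA·CB·CB
    A ↦ BA
    B ↦ CB
    C ↦ AB  (constrained at step 1)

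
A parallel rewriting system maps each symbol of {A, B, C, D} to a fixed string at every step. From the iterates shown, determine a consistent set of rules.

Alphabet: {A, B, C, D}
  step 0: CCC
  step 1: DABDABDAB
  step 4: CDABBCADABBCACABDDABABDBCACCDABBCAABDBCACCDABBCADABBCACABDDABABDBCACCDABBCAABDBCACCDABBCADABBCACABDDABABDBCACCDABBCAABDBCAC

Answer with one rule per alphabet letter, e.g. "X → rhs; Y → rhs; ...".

A->BCA, B->C, C->DAB, D->ABD

  step 0 ⇒ step 1: CCC ⇒ DAB·DAB·DAB
    C ↦ DAB
    A ↦ BCA  (constrained at step 1)
    B ↦ C  (constrained at step 1)
    D ↦ ABD  (constrained at step 1)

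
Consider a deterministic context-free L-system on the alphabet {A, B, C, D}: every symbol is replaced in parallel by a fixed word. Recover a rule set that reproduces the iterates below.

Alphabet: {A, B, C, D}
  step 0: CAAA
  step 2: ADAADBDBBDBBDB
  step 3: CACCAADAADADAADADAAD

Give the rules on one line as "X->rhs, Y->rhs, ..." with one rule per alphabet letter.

  step 2 ⇒ step 3: ADAADBDBBDBBDB ⇒ C·A·C·C·A·AD·A·AD·AD·A·AD·AD·A·AD
    A ↦ C
    B ↦ AD
    D ↦ A
    C ↦ BDB  (constrained at step 0)

A->C, B->AD, C->BDB, D->A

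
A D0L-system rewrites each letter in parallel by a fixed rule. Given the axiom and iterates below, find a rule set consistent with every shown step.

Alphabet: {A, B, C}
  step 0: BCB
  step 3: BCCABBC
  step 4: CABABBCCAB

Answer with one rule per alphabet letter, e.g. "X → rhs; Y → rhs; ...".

  step 3 ⇒ step 4: BCCABBC ⇒ C·AB·AB·B·C·C·AB
    A ↦ B
    B ↦ C
    C ↦ AB

A->B, B->C, C->AB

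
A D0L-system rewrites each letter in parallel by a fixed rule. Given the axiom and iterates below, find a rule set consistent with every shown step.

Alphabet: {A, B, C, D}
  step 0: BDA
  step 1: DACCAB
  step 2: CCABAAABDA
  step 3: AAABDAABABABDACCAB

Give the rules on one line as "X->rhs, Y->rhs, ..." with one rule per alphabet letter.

A->AB, B->DA, C->A, D->CC

  step 2 ⇒ step 3: CCABAAABDA ⇒ A·A·AB·DA·AB·AB·AB·DA·CC·AB
    A ↦ AB
    B ↦ DA
    C ↦ A
    D ↦ CC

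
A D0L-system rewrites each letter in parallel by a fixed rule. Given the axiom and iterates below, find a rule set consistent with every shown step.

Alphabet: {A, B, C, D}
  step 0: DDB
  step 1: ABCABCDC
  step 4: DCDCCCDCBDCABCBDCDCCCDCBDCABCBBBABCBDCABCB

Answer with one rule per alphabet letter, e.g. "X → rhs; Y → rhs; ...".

A->CC, B->DC, C->B, D->ABC

  step 0 ⇒ step 1: DDB ⇒ ABC·ABC·DC
    B ↦ DC
    D ↦ ABC
    A ↦ CC  (constrained at step 1)
    C ↦ B  (constrained at step 1)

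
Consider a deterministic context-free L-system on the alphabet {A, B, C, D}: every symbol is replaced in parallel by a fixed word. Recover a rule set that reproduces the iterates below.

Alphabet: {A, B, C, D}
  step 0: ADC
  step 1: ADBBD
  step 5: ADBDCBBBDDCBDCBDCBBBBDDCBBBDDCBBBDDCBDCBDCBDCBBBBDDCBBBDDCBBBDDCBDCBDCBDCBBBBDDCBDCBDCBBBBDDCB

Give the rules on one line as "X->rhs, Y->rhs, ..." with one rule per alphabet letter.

  step 0 ⇒ step 1: ADC ⇒ AD·B·BD
    A ↦ AD
    C ↦ BD
    D ↦ B
    B ↦ DCB  (constrained at step 1)

A->AD, B->DCB, C->BD, D->B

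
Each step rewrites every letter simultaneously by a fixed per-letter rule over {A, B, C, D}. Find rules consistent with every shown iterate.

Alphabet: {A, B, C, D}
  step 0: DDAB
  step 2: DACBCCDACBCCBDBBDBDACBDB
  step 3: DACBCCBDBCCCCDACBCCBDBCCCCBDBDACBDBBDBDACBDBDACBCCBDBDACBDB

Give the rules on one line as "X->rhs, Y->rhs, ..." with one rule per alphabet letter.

A->B, B->BDB, C->CC, D->DAC

  step 2 ⇒ step 3: DACBCCDACBCCBDBBDBDACBDB ⇒ DAC·B·CC·BDB·CC·CC·DAC·B·CC·BDB·CC·CC·BDB·DAC·BDB·BDB·DAC·BDB·DAC·B·CC·BDB·DAC·BDB
    A ↦ B
    B ↦ BDB
    C ↦ CC
    D ↦ DAC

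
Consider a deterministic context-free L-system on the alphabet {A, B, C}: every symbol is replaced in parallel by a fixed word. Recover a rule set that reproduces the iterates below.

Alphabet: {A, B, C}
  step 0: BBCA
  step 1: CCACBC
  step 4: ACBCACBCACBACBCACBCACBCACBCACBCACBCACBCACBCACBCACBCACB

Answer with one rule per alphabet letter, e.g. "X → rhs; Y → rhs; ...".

A->C, B->C, C->ACB

  step 0 ⇒ step 1: BBCA ⇒ C·C·ACB·C
    A ↦ C
    B ↦ C
    C ↦ ACB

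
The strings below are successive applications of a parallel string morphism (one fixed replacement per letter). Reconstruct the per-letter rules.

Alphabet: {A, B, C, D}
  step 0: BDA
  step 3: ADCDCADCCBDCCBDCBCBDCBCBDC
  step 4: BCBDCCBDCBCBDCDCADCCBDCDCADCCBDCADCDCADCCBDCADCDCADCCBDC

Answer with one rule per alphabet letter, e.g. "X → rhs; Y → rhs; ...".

  step 3 ⇒ step 4: ADCDCADCCBDCCBDCBCBDCBCBDC ⇒ B·CB·DC·CB·DC·B·CB·DC·DC·ADC·CB·DC·DC·ADC·CB·DC·ADC·DC·ADC·CB·DC·ADC·DC·ADC·CB·DC
    A ↦ B
    B ↦ ADC
    C ↦ DC
    D ↦ CB

A->B, B->ADC, C->DC, D->CB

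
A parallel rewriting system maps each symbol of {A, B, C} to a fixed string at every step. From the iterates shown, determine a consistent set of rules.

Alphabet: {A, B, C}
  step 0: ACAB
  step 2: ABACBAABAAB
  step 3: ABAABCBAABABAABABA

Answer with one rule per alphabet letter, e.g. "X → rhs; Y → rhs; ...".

  step 2 ⇒ step 3: ABACBAABAAB ⇒ AB·A·AB·CB·A·AB·AB·A·AB·AB·A
    A ↦ AB
    B ↦ A
    C ↦ CB

A->AB, B->A, C->CB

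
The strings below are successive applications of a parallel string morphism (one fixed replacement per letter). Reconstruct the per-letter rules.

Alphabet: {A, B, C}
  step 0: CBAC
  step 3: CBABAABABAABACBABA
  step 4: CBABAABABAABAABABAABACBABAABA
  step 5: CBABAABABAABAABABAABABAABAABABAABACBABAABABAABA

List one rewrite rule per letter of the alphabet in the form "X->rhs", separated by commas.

A->BA, B->A, C->CB

  step 4 ⇒ step 5: CBABAABABAABAABABAABACBABAABA ⇒ CB·A·BA·A·BA·BA·A·BA·A·BA·BA·A·BA·BA·A·BA·A·BA·BA·A·BA·CB·A·BA·A·BA·BA·A·BA
    A ↦ BA
    B ↦ A
    C ↦ CB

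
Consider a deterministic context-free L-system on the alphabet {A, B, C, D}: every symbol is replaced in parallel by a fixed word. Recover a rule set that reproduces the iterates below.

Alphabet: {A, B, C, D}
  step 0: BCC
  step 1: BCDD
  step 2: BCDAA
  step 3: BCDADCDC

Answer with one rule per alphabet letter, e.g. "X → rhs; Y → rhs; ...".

  step 2 ⇒ step 3: BCDAA ⇒ BC·D·A·DC·DC
    A ↦ DC
    B ↦ BC
    C ↦ D
    D ↦ A

A->DC, B->BC, C->D, D->A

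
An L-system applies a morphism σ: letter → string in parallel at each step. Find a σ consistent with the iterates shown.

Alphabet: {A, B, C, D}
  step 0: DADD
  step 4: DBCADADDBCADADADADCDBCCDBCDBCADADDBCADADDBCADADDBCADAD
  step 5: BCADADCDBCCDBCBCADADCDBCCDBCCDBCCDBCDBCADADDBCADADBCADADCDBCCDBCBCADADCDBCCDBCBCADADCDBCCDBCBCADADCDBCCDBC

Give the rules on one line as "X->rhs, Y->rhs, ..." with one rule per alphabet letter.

A->CD, B->ADA, C->D, D->BC

  step 4 ⇒ step 5: DBCADADDBCADADADADCDBCCDBCDBCADADDBCADADDBCADADDBCADAD ⇒ BC·ADA·D·CD·BC·CD·BC·BC·ADA·D·CD·BC·CD·BC·CD·BC·CD·BC·D·BC·ADA·D·D·BC·ADA·D·BC·ADA·D·CD·BC·CD·BC·BC·ADA·D·CD·BC·CD·BC·BC·ADA·D·CD·BC·CD·BC·BC·ADA·D·CD·BC·CD·BC
    A ↦ CD
    B ↦ ADA
    C ↦ D
    D ↦ BC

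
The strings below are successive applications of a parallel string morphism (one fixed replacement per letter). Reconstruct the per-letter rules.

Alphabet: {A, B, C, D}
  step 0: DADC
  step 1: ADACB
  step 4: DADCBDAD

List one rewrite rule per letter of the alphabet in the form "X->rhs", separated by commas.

A->D, B->D, C->CB, D->A

  step 0 ⇒ step 1: DADC ⇒ A·D·A·CB
    A ↦ D
    C ↦ CB
    D ↦ A
    B ↦ D  (constrained at step 1)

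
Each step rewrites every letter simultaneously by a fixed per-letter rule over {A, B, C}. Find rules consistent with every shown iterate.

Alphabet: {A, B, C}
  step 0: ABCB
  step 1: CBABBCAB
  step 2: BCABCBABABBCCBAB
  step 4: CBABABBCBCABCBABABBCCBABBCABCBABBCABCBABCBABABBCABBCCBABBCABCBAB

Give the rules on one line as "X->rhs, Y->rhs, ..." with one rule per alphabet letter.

A->CB, B->AB, C->BC

  step 1 ⇒ step 2: CBABBCAB ⇒ BC·AB·CB·AB·AB·BC·CB·AB
    A ↦ CB
    B ↦ AB
    C ↦ BC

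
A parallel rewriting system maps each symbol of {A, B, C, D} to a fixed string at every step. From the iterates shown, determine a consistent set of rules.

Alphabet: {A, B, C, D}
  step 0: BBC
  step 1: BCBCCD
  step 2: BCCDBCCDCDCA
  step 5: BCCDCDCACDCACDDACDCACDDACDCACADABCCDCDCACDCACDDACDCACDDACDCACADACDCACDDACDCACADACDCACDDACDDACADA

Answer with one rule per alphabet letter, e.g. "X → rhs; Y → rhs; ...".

A->DA, B->BC, C->CD, D->CA

  step 1 ⇒ step 2: BCBCCD ⇒ BC·CD·BC·CD·CD·CA
    B ↦ BC
    C ↦ CD
    D ↦ CA
    A ↦ DA  (constrained at step 2)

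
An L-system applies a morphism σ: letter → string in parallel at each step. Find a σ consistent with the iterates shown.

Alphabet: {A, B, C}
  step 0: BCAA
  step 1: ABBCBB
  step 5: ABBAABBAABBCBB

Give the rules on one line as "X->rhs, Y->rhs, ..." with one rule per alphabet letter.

A->B, B->A, C->BBC

  step 0 ⇒ step 1: BCAA ⇒ A·BBC·B·B
    A ↦ B
    B ↦ A
    C ↦ BBC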